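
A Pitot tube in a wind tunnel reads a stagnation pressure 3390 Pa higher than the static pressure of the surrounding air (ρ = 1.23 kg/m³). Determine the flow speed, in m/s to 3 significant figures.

v ≈ 74.2 m/s

At the stagnation point the flow is brought to rest, so Bernoulli gives P_stag − P_static = ½ρv².
v = √(2ΔP/ρ) = √(2·3390/1.23) = 74.2 m/s.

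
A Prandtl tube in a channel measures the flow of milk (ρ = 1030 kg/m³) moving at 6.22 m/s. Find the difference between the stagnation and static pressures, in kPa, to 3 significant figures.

The dynamic pressure equals the rise in static pressure at the stagnation point: ΔP = ½ρv².
ΔP = ½·1030·6.22² = 19900 Pa.

19.9 kPa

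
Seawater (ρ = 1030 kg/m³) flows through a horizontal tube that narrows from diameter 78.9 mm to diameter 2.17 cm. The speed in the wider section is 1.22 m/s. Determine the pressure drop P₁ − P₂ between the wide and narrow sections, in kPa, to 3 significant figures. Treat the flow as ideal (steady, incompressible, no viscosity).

The volume flow rate is constant, so v₂ = (A₁/A₂)v₁ = (48.9/3.70)·1.22 = 16.1 m/s.
Bernoulli (h₁ = h₂): P₁ − P₂ = ½ρ(v₂² − v₁²).
P₁ − P₂ = ½·1030·(16.1² − 1.22²) = ½·1030·259 = 133000 Pa.

133 kPa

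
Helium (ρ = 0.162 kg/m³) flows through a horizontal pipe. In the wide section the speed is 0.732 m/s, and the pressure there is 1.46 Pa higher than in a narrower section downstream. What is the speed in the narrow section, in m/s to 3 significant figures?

v₂ ≈ 4.31 m/s

With h₁ = h₂, rearranging Bernoulli gives v₂ = √(v₁² + 2ΔP/ρ).
v₂ = √(0.732² + 2·1.46/0.162) = √(0.536 + 18.0) = 4.31 m/s.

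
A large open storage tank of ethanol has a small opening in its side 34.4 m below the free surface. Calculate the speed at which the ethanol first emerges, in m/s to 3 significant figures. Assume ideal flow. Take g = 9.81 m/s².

v ≈ 26.0 m/s

The surface is effectively still and both ends are open, so ½v² = gh and v = √(2·9.81·34.4) = 26.0 m/s.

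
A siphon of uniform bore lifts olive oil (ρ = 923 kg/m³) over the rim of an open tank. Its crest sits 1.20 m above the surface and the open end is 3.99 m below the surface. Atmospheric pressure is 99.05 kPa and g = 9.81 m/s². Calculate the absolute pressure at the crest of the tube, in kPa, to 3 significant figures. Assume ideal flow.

P_top ≈ 52.1 kPa

Bernoulli surface→outlet gives ½v² = g·h_out, so v = √(2·9.81·3.99) = 8.85 m/s.
The bore is uniform, so the speed at the crest is the same v. Bernoulli surface→crest: P_atm = P_top + ½ρv² + ρg·h_top.
P_top = 99050 − ½·923·8.85² − 923·9.81·1.20 = 52100 Pa.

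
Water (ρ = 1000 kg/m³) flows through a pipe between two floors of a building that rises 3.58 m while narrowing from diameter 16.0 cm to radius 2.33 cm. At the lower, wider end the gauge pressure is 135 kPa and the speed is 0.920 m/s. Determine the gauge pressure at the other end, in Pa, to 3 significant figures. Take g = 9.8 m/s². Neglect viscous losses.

Mass conservation (A₁v₁ = A₂v₂) gives v₂ = 0.920 × 201/17.1 = 10.8 m/s.
Applying Bernoulli between the two ends and solving for P₂: P₂ = P₁ + ½ρ(v₁² − v₂²) − ρgΔh.
P₂ = 135000 + ½·1000·(0.920² − 10.8²) − 1000·9.8·(+3.58) = 135000 + (-58400) − (35100) = 41500 Pa.

41500 Pa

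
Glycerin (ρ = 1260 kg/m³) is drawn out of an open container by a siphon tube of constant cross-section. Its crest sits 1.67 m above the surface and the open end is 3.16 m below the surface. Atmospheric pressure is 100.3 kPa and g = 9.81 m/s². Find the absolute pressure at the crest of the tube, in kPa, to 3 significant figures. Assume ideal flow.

40.6 kPa

Bernoulli surface→outlet gives ½v² = g·h_out, so v = √(2·9.81·3.16) = 7.87 m/s.
With constant cross-section the crest speed equals v; applying Bernoulli from the surface up to the crest, P_top = P_atm − ½ρv² − ρg·h_top.
P_top = 100300 − ½·1260·7.87² − 1260·9.81·1.67 = 40600 Pa.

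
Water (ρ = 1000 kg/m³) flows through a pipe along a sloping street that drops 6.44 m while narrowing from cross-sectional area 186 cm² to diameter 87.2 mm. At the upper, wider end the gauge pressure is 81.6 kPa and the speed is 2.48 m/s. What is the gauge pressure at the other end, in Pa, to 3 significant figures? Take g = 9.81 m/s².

By continuity, v₂ = v₁·A₁/A₂ = 2.48·(186/59.7) = 7.72 m/s.
Applying Bernoulli between the two ends and solving for P₂: P₂ = P₁ + ½ρ(v₁² − v₂²) − ρgΔh.
P₂ = 81600 + ½·1000·(2.48² − 7.72²) − 1000·9.81·(−6.44) = 81600 + (-26800) − (-63200) = 118000 Pa.

P₂ = 118000 Pa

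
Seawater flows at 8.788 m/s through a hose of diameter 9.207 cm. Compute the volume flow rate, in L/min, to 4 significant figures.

Q ≈ 3510 L/min

Q = A·v = 0.006658 m² × 8.788 m/s = 0.05851 m³/s.
Converting: 0.05851 m³/s × 60000 = 3510 L/min.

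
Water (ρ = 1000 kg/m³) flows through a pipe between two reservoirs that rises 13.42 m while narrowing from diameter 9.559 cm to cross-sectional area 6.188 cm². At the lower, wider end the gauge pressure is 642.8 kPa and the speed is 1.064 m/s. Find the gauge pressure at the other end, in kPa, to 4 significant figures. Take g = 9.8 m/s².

P₂ ≈ 435.7 kPa

Mass conservation (A₁v₁ = A₂v₂) gives v₂ = 1.064 × 71.77/6.188 = 12.34 m/s.
Energy conservation along the streamline gives P₂ = P₁ − ½ρ(v₂² − v₁²) − ρg(h₂ − h₁).
P₂ = 642800 + ½·1000·(1.064² − 12.34²) − 1000·9.8·(+13.42) = 642800 + (-75570) − (131500) = 435700 Pa.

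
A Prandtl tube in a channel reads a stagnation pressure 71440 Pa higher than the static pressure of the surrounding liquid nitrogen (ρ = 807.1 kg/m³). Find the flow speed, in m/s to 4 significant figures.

The dynamic pressure equals the rise in static pressure at the stagnation point: ΔP = ½ρv².
v = √(2ΔP/ρ) = √(2·71440/807.1) = 13.31 m/s.

v ≈ 13.31 m/s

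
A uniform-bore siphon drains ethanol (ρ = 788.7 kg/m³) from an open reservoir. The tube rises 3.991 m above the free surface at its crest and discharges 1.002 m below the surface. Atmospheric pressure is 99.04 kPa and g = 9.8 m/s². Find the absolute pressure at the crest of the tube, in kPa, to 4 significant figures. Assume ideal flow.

Bernoulli surface→outlet gives ½v² = g·h_out, so v = √(2·9.8·1.002) = 4.432 m/s.
With constant cross-section the crest speed equals v; applying Bernoulli from the surface up to the crest, P_top = P_atm − ½ρv² − ρg·h_top.
P_top = 99040 − ½·788.7·4.432² − 788.7·9.8·3.991 = 60450 Pa.

60.45 kPa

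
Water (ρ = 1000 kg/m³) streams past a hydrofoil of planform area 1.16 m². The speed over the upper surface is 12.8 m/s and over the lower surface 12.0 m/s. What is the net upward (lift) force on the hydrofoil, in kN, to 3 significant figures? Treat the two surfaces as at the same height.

With equal heights on the two surfaces, Bernoulli gives P_lower − P_upper = ½ρ(v_upper² − v_lower²).
ΔP = ½·1000·(12.8² − 12.0²) = 9920 Pa.
Lift = ΔP · A = 9920 × 1.16 = 11500 N.

F = 11.5 kN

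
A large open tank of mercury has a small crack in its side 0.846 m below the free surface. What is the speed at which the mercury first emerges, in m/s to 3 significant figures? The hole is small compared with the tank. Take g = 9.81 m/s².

4.07 m/s

Torricelli's result v = √(2gh) gives v = √(2·9.81·0.846) = 4.07 m/s.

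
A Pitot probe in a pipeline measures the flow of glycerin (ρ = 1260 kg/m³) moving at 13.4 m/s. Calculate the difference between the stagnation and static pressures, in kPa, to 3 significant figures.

ΔP ≈ 113 kPa

Bernoulli between the free stream and the stagnation point: ½ρv² = P_stag − P_static.
ΔP = ½·1260·13.4² = 113000 Pa.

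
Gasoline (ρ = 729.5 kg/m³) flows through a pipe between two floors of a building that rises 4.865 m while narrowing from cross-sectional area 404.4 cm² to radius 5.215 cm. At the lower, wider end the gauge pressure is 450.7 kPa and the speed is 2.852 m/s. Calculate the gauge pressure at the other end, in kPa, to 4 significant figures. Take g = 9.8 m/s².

By continuity, v₂ = v₁·A₁/A₂ = 2.852·(404.4/85.44) = 13.50 m/s.
Bernoulli: P₁ + ½ρv₁² + ρg h₁ = P₂ + ½ρv₂² + ρg h₂, so P₂ = P₁ + ½ρ(v₁² − v₂²) − ρg(h₂ − h₁).
P₂ = 450700 + ½·729.5·(2.852² − 13.50²) − 729.5·9.8·(+4.865) = 450700 + (-63500) − (34780) = 352400 Pa.

P₂ ≈ 352.4 kPa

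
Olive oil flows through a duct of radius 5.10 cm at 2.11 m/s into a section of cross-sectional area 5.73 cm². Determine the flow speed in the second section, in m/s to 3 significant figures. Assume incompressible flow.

v₂ = 30.1 m/s

Continuity gives A₁v₁ = A₂v₂, so v₂ = (81.7 cm²)/(5.73 cm²) × 2.11 m/s = 30.1 m/s.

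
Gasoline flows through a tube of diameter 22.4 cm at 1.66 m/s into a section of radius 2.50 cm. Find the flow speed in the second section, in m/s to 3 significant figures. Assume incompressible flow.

v₂ = 33.3 m/s

Mass conservation (A₁v₁ = A₂v₂) gives v₂ = 1.66 × 394/19.6 = 33.3 m/s.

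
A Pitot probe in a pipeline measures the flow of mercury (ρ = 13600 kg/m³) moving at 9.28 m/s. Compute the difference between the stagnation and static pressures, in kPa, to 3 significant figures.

At the stagnation point the flow is brought to rest, so Bernoulli gives P_stag − P_static = ½ρv².
ΔP = ½·13600·9.28² = 586000 Pa.

ΔP ≈ 586 kPa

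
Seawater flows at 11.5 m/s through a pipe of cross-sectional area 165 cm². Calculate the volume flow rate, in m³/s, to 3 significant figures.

Q = A·v = 0.0165 m² × 11.5 m/s = 0.190 m³/s.

Q = 0.190 m³/s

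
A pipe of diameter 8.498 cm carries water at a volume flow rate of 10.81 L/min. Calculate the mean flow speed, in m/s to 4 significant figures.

0.03177 m/s

Q = 10.81 L/min = 0.0001802 m³/s.
v = Q/A = 0.0001802 / 0.005672 = 0.03177 m/s.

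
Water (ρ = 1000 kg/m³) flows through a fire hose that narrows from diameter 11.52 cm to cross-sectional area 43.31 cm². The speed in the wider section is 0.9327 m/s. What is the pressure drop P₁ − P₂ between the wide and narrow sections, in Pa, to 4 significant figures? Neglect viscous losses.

By continuity, v₂ = v₁·A₁/A₂ = 0.9327·(104.2/43.31) = 2.245 m/s.
Along the horizontal streamline, P + ½ρv² is constant.
P₁ − P₂ = ½·1000·(2.245² − 0.9327²) = ½·1000·4.169 = 2084 Pa.

ΔP ≈ 2084 Pa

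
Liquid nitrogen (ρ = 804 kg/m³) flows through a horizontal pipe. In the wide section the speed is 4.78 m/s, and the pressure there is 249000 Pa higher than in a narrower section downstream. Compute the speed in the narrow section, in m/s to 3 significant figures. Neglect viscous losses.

Horizontal Bernoulli: P₁ + ½ρv₁² = P₂ + ½ρv₂², so v₂² = v₁² + 2(P₁ − P₂)/ρ.
v₂ = √(4.78² + 2·249000/804) = √(22.8 + 619) = 25.3 m/s.

25.3 m/s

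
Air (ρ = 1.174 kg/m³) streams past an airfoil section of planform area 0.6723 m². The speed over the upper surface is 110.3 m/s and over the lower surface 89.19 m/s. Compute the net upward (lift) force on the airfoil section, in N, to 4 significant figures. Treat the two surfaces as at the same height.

F ≈ 1662 N

From P + ½ρv² = const at equal height, P_low − P_up = ½ρ(v_up² − v_low²).
ΔP = ½·1.174·(110.3² − 89.19²) = 2472 Pa.
Lift = ΔP · A = 2472 × 0.6723 = 1662 N.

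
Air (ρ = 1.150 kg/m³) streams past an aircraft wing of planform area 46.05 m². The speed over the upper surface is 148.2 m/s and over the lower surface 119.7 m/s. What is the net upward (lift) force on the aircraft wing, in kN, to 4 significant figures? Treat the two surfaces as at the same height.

From P + ½ρv² = const at equal height, P_low − P_up = ½ρ(v_up² − v_low²).
ΔP = ½·1.150·(148.2² − 119.7²) = 4390 Pa.
Lift = ΔP · A = 4390 × 46.05 = 202200 N.

F = 202.2 kN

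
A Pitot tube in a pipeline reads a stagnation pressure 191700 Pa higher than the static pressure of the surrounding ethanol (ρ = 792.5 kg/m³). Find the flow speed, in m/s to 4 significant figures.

The dynamic pressure equals the rise in static pressure at the stagnation point: ΔP = ½ρv².
v = √(2ΔP/ρ) = √(2·191700/792.5) = 22.00 m/s.

v = 22.00 m/s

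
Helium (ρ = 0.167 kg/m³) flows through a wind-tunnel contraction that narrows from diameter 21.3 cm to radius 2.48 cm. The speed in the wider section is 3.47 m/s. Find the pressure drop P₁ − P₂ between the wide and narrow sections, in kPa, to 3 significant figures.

By continuity, v₂ = v₁·A₁/A₂ = 3.47·(356/19.3) = 64.0 m/s.
The pipe is horizontal, so Bernoulli reduces to P₁ + ½ρv₁² = P₂ + ½ρv₂².
P₁ − P₂ = ½·0.167·(64.0² − 3.47²) = ½·0.167·4080 = 341 Pa.

0.341 kPa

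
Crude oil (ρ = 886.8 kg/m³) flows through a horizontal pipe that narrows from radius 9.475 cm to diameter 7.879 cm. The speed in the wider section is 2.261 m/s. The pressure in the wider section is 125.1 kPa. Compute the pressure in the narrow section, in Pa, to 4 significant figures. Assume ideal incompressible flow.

Mass conservation (A₁v₁ = A₂v₂) gives v₂ = 2.261 × 282.0/48.76 = 13.08 m/s.
Along the horizontal streamline, P + ½ρv² is constant.
P₂ = P₁ − ½ρ(v₂² − v₁²) = 125100 − ½·886.8·(13.08² − 2.261²) = 125100 − 73580 = 51520 Pa.

P₂ = 51520 Pa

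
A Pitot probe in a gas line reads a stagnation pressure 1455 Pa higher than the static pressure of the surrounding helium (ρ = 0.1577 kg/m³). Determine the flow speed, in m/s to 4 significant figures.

The dynamic pressure equals the rise in static pressure at the stagnation point: ΔP = ½ρv².
v = √(2ΔP/ρ) = √(2·1455/0.1577) = 135.8 m/s.

v ≈ 135.8 m/s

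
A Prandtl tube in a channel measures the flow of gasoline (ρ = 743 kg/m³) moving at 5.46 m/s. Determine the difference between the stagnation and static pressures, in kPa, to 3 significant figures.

ΔP = 11.1 kPa

The dynamic pressure equals the rise in static pressure at the stagnation point: ΔP = ½ρv².
ΔP = ½·743·5.46² = 11100 Pa.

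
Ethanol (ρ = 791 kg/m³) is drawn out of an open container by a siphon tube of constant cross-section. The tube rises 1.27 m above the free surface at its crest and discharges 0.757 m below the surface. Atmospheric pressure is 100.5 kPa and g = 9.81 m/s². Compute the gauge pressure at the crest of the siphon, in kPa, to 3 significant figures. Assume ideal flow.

From the surface to the outlet (both open to atmosphere, surface at rest): v = √(2g·h_out) = √(2·9.81·0.757) = 3.85 m/s.
With constant cross-section the crest speed equals v; applying Bernoulli from the surface up to the crest, P_top = P_atm − ½ρv² − ρg·h_top.
P_top = 100500 − ½·791·3.85² − 791·9.81·1.27 = 84800 Pa. So P_gauge = P_top − P_atm = -15700 Pa.

P_gauge ≈ -15.7 kPa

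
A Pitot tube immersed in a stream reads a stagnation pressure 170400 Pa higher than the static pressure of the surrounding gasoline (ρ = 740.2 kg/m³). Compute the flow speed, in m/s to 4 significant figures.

21.46 m/s

At the stagnation point the flow is brought to rest, so Bernoulli gives P_stag − P_static = ½ρv².
v = √(2ΔP/ρ) = √(2·170400/740.2) = 21.46 m/s.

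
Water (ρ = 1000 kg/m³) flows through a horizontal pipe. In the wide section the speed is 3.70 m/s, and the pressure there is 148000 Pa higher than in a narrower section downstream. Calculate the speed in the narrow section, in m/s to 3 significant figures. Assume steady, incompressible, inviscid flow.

v₂ ≈ 17.6 m/s

Horizontal Bernoulli: P₁ + ½ρv₁² = P₂ + ½ρv₂², so v₂² = v₁² + 2(P₁ − P₂)/ρ.
v₂ = √(3.70² + 2·148000/1000) = √(13.7 + 296) = 17.6 m/s.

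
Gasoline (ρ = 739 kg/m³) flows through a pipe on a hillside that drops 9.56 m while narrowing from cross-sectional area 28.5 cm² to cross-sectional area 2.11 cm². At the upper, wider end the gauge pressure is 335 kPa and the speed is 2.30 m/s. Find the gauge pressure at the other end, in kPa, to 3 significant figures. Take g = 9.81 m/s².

By continuity, v₂ = v₁·A₁/A₂ = 2.30·(28.5/2.11) = 31.1 m/s.
Bernoulli: P₁ + ½ρv₁² + ρg h₁ = P₂ + ½ρv₂² + ρg h₂, so P₂ = P₁ + ½ρ(v₁² − v₂²) − ρg(h₂ − h₁).
P₂ = 335000 + ½·739·(2.30² − 31.1²) − 739·9.81·(−9.56) = 335000 + (-355000) − (-69300) = 49600 Pa.

P₂ ≈ 49.6 kPa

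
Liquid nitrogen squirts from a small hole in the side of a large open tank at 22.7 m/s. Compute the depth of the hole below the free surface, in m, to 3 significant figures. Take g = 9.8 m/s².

Torricelli: v = √(2gh), so h = v²/(2g).
h = 22.7²/(2·9.8) = 515/19.60 = 26.3 m.

h = 26.3 m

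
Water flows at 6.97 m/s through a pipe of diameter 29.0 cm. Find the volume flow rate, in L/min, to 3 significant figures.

Q = A·v = 0.0661 m² × 6.97 m/s = 0.460 m³/s.
Converting: 0.460 m³/s × 60000 = 27600 L/min.

27600 L/min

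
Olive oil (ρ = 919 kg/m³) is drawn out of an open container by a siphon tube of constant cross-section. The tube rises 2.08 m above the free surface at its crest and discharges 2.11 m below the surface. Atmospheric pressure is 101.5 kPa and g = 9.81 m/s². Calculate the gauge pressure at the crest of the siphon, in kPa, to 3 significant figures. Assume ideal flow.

P_gauge ≈ -37.8 kPa

From the surface to the outlet (both open to atmosphere, surface at rest): v = √(2g·h_out) = √(2·9.81·2.11) = 6.43 m/s.
With constant cross-section the crest speed equals v; applying Bernoulli from the surface up to the crest, P_top = P_atm − ½ρv² − ρg·h_top.
P_top = 101500 − ½·919·6.43² − 919·9.81·2.08 = 63700 Pa. So P_gauge = P_top − P_atm = -37800 Pa.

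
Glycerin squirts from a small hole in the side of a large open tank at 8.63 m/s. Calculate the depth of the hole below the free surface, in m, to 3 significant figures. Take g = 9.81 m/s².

3.80 m

Inverting v = √(2gh) gives h = v² / 2g.
h = 8.63²/(2·9.81) = 74.5/19.62 = 3.80 m.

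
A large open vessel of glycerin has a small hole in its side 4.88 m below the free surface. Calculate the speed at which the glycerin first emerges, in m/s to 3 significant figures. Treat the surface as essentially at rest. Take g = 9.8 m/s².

The surface is effectively still and both ends are open, so ½v² = gh and v = √(2·9.8·4.88) = 9.78 m/s.

v ≈ 9.78 m/s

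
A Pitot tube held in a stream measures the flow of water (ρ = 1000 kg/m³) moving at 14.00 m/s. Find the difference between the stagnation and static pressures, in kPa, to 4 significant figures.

98.00 kPa

Bernoulli between the free stream and the stagnation point: ½ρv² = P_stag − P_static.
ΔP = ½·1000·14.00² = 98000 Pa.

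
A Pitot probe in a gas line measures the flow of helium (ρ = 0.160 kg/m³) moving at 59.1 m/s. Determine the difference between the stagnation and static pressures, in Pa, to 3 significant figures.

ΔP ≈ 279 Pa

Bernoulli between the free stream and the stagnation point: ½ρv² = P_stag − P_static.
ΔP = ½·0.160·59.1² = 279 Pa.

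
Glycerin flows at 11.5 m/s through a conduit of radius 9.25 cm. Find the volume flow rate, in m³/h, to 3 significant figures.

Q ≈ 1110 m³/h

Q = A·v = 0.0269 m² × 11.5 m/s = 0.309 m³/s.
Converting: 0.309 m³/s × 3600 = 1110 m³/h.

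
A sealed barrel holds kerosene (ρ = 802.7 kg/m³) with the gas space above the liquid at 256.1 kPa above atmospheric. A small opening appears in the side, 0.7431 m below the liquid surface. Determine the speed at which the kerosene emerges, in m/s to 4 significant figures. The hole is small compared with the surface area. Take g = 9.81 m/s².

v ≈ 25.55 m/s

Take point 1 at the surface (v₁ ≈ 0) and point 2 at the hole (at atmospheric pressure). Bernoulli: P₁ + ρg h = P_atm + ½ρv₂².
With P₁ − P_atm = 256100 Pa, v₂ = √(2gh + 2ΔP/ρ) = √(2·9.81·0.7431 + 2·256100/802.7) = 25.55 m/s.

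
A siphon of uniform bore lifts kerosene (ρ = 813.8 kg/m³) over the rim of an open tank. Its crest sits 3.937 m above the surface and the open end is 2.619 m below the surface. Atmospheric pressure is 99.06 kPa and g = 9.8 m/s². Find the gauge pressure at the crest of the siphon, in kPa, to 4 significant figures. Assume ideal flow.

The outlet speed comes from Torricelli: v = √(2g·2.619) = 7.165 m/s.
Continuity keeps v the same throughout the tube; from surface to crest, P_atm + 0 = P_top + ½ρv² + ρg·h_top.
P_top = 99060 − ½·813.8·7.165² − 813.8·9.8·3.937 = 46770 Pa. So P_gauge = P_top − P_atm = -52290 Pa.

-52.29 kPa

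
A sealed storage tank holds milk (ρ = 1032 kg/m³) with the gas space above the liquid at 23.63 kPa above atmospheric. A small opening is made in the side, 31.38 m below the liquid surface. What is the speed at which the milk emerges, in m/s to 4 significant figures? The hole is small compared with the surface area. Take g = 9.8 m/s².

v ≈ 25.71 m/s

Take point 1 at the surface (v₁ ≈ 0) and point 2 at the hole (at atmospheric pressure). Bernoulli: P₁ + ρg h = P_atm + ½ρv₂².
With P₁ − P_atm = 23630 Pa, v₂ = √(2gh + 2ΔP/ρ) = √(2·9.8·31.38 + 2·23630/1032) = 25.71 m/s.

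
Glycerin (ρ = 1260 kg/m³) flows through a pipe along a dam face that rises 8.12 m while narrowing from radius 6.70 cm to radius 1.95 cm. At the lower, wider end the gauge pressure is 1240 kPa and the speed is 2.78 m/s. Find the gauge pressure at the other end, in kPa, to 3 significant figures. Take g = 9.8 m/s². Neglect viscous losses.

P₂ ≈ 466 kPa

Continuity gives A₁v₁ = A₂v₂, so v₂ = (141 cm²)/(11.9 cm²) × 2.78 m/s = 32.8 m/s.
Energy conservation along the streamline gives P₂ = P₁ − ½ρ(v₂² − v₁²) − ρg(h₂ − h₁).
P₂ = 1240000 + ½·1260·(2.78² − 32.8²) − 1260·9.8·(+8.12) = 1240000 + (-674000) − (100000) = 466000 Pa.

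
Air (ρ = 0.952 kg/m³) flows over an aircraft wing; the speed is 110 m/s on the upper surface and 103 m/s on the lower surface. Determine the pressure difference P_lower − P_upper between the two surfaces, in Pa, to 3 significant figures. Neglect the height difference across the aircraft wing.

Bernoulli (same height): P_lower − P_upper = ½ρ(v_upper² − v_lower²).
ΔP = ½·0.952·(110² − 103²) = 710 Pa.

710 Pa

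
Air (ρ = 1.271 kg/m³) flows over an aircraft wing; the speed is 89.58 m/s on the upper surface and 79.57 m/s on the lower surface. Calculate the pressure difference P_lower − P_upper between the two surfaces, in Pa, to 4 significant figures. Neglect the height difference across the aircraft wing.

ΔP ≈ 1076 Pa

Bernoulli (same height): P_lower − P_upper = ½ρ(v_upper² − v_lower²).
ΔP = ½·1.271·(89.58² − 79.57²) = 1076 Pa.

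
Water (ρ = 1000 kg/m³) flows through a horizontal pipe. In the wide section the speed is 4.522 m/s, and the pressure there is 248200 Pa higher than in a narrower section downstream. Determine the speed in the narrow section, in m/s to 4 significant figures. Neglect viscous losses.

22.73 m/s

With h₁ = h₂, rearranging Bernoulli gives v₂ = √(v₁² + 2ΔP/ρ).
v₂ = √(4.522² + 2·248200/1000) = √(20.45 + 496.4) = 22.73 m/s.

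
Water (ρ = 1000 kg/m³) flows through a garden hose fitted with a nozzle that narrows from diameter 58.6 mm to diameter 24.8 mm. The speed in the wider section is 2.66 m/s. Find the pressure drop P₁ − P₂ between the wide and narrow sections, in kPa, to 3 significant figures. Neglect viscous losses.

ΔP = 107 kPa

Continuity gives A₁v₁ = A₂v₂, so v₂ = (27.0 cm²)/(4.83 cm²) × 2.66 m/s = 14.9 m/s.
Along the horizontal streamline, P + ½ρv² is constant.
P₁ − P₂ = ½·1000·(14.9² − 2.66²) = ½·1000·213 = 107000 Pa.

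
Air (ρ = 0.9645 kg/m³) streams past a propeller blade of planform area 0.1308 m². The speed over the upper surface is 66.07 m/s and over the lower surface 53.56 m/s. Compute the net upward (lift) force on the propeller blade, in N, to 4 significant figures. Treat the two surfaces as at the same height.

From P + ½ρv² = const at equal height, P_low − P_up = ½ρ(v_up² − v_low²).
ΔP = ½·0.9645·(66.07² − 53.56²) = 721.7 Pa.
Lift = ΔP · A = 721.7 × 0.1308 = 94.40 N.

94.40 N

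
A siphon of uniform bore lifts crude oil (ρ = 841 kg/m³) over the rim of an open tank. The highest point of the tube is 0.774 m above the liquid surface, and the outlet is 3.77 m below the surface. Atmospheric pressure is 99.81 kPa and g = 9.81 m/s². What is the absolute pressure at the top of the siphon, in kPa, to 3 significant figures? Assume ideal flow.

The outlet speed comes from Torricelli: v = √(2g·3.77) = 8.60 m/s.
The bore is uniform, so the speed at the crest is the same v. Bernoulli surface→crest: P_atm = P_top + ½ρv² + ρg·h_top.
P_top = 99810 − ½·841·8.60² − 841·9.81·0.774 = 62300 Pa.

62.3 kPa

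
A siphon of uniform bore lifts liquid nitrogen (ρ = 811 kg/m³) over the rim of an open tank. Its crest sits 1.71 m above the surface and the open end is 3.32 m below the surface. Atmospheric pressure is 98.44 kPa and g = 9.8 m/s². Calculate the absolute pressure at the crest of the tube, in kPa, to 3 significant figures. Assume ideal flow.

P_top ≈ 58.5 kPa

From the surface to the outlet (both open to atmosphere, surface at rest): v = √(2g·h_out) = √(2·9.8·3.32) = 8.07 m/s.
Continuity keeps v the same throughout the tube; from surface to crest, P_atm + 0 = P_top + ½ρv² + ρg·h_top.
P_top = 98440 − ½·811·8.07² − 811·9.8·1.71 = 58500 Pa.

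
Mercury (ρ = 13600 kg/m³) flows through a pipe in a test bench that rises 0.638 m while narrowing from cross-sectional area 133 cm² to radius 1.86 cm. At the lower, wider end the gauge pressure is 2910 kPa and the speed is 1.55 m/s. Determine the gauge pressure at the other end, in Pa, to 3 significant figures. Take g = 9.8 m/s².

P₂ = 395000 Pa

Continuity gives A₁v₁ = A₂v₂, so v₂ = (133 cm²)/(10.9 cm²) × 1.55 m/s = 19.0 m/s.
Applying Bernoulli between the two ends and solving for P₂: P₂ = P₁ + ½ρ(v₁² − v₂²) − ρgΔh.
P₂ = 2910000 + ½·13600·(1.55² − 19.0²) − 13600·9.8·(+0.638) = 2910000 + (-2430000) − (85000) = 395000 Pa.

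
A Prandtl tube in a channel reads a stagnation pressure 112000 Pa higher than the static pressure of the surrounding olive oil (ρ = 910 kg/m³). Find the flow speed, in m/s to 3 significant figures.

At the stagnation point the flow is brought to rest, so Bernoulli gives P_stag − P_static = ½ρv².
v = √(2ΔP/ρ) = √(2·112000/910) = 15.7 m/s.

v = 15.7 m/s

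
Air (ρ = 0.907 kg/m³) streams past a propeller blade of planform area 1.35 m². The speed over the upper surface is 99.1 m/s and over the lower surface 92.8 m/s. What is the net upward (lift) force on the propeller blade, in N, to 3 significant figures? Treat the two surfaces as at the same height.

F ≈ 740 N

From P + ½ρv² = const at equal height, P_low − P_up = ½ρ(v_up² − v_low²).
ΔP = ½·0.907·(99.1² − 92.8²) = 548 Pa.
Lift = ΔP · A = 548 × 1.35 = 740 N.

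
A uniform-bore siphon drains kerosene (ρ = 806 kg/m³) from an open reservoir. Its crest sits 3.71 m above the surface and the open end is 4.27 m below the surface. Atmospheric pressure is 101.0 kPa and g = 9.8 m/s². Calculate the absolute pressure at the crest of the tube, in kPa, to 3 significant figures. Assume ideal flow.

38.0 kPa

The outlet speed comes from Torricelli: v = √(2g·4.27) = 9.15 m/s.
With constant cross-section the crest speed equals v; applying Bernoulli from the surface up to the crest, P_top = P_atm − ½ρv² − ρg·h_top.
P_top = 101000 − ½·806·9.15² − 806·9.8·3.71 = 38000 Pa.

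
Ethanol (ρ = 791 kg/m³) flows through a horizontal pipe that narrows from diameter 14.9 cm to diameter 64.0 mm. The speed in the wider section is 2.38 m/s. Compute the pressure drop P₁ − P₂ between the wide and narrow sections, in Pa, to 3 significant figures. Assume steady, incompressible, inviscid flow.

Mass conservation (A₁v₁ = A₂v₂) gives v₂ = 2.38 × 174/32.2 = 12.9 m/s.
Along the horizontal streamline, P + ½ρv² is constant.
P₁ − P₂ = ½·791·(12.9² − 2.38²) = ½·791·161 = 63600 Pa.

ΔP ≈ 63600 Pa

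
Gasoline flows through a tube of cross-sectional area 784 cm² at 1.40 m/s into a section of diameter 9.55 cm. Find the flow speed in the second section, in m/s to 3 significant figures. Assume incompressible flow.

Continuity gives A₁v₁ = A₂v₂, so v₂ = (784 cm²)/(71.6 cm²) × 1.40 m/s = 15.3 m/s.

v₂ ≈ 15.3 m/s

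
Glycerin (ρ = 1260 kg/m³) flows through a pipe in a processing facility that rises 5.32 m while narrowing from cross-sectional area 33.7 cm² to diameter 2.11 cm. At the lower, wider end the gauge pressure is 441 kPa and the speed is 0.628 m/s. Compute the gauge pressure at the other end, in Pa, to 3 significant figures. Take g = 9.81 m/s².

P₂ = 352000 Pa

By continuity, v₂ = v₁·A₁/A₂ = 0.628·(33.7/3.50) = 6.05 m/s.
Applying Bernoulli between the two ends and solving for P₂: P₂ = P₁ + ½ρ(v₁² − v₂²) − ρgΔh.
P₂ = 441000 + ½·1260·(0.628² − 6.05²) − 1260·9.81·(+5.32) = 441000 + (-22800) − (65800) = 352000 Pa.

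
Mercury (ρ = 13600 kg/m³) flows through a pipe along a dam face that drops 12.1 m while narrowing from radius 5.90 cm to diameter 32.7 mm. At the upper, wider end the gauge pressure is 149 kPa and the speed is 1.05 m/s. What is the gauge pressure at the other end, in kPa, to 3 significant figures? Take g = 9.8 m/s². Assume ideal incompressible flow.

By continuity, v₂ = v₁·A₁/A₂ = 1.05·(109/8.40) = 13.7 m/s.
Bernoulli: P₁ + ½ρv₁² + ρg h₁ = P₂ + ½ρv₂² + ρg h₂, so P₂ = P₁ + ½ρ(v₁² − v₂²) − ρg(h₂ − h₁).
P₂ = 149000 + ½·13600·(1.05² − 13.7²) − 13600·9.8·(−12.1) = 149000 + (-1260000) − (-1610000) = 498000 Pa.

498 kPa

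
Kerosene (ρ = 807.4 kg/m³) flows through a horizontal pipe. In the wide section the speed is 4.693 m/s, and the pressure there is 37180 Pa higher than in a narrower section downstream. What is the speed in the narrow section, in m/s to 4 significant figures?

v₂ ≈ 10.68 m/s

Horizontal Bernoulli: P₁ + ½ρv₁² = P₂ + ½ρv₂², so v₂² = v₁² + 2(P₁ − P₂)/ρ.
v₂ = √(4.693² + 2·37180/807.4) = √(22.02 + 92.10) = 10.68 m/s.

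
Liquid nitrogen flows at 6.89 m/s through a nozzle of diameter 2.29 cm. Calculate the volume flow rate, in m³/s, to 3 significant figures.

0.00284 m³/s

Q = A·v = 0.000412 m² × 6.89 m/s = 0.00284 m³/s.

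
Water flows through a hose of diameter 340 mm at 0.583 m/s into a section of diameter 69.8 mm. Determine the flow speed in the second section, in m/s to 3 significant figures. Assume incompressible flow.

By continuity, v₂ = v₁·A₁/A₂ = 0.583·(908/38.3) = 13.8 m/s.

13.8 m/s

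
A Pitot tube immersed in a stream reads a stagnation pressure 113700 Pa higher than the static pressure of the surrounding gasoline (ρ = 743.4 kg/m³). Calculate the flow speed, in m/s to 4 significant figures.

v ≈ 17.49 m/s

At the stagnation point the flow is brought to rest, so Bernoulli gives P_stag − P_static = ½ρv².
v = √(2ΔP/ρ) = √(2·113700/743.4) = 17.49 m/s.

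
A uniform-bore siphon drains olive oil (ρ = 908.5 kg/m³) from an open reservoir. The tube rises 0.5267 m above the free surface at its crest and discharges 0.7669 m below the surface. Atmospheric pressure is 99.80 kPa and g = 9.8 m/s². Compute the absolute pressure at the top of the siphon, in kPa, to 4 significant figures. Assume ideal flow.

P_top = 88.28 kPa

The outlet speed comes from Torricelli: v = √(2g·0.7669) = 3.877 m/s.
Continuity keeps v the same throughout the tube; from surface to crest, P_atm + 0 = P_top + ½ρv² + ρg·h_top.
P_top = 99800 − ½·908.5·3.877² − 908.5·9.8·0.5267 = 88280 Pa.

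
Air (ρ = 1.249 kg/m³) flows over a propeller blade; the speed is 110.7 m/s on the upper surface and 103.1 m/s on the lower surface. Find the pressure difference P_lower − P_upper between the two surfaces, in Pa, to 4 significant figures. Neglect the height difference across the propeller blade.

The pressure is lower where the speed is higher: ΔP = ½ρ(v_up² − v_low²).
ΔP = ½·1.249·(110.7² − 103.1²) = 1015 Pa.

ΔP = 1015 Pa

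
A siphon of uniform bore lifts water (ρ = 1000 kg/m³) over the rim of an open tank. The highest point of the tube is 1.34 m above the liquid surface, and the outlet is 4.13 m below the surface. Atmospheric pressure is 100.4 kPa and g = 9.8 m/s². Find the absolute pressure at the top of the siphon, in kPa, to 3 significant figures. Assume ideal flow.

Bernoulli surface→outlet gives ½v² = g·h_out, so v = √(2·9.8·4.13) = 9.00 m/s.
With constant cross-section the crest speed equals v; applying Bernoulli from the surface up to the crest, P_top = P_atm − ½ρv² − ρg·h_top.
P_top = 100400 − ½·1000·9.00² − 1000·9.8·1.34 = 46800 Pa.

P_top ≈ 46.8 kPa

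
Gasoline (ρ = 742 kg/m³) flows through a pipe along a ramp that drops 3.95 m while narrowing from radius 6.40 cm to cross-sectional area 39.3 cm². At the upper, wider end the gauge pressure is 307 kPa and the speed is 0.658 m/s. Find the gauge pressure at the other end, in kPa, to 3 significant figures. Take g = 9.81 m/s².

By continuity, v₂ = v₁·A₁/A₂ = 0.658·(129/39.3) = 2.15 m/s.
Energy conservation along the streamline gives P₂ = P₁ − ½ρ(v₂² − v₁²) − ρg(h₂ − h₁).
P₂ = 307000 + ½·742·(0.658² − 2.15²) − 742·9.81·(−3.95) = 307000 + (-1560) − (-28800) = 334000 Pa.

P₂ ≈ 334 kPa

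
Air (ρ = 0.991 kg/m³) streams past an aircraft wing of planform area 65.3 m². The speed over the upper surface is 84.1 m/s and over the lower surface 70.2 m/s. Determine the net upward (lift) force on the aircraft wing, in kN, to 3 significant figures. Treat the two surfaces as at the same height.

From P + ½ρv² = const at equal height, P_low − P_up = ½ρ(v_up² − v_low²).
ΔP = ½·0.991·(84.1² − 70.2²) = 1060 Pa.
Lift = ΔP · A = 1060 × 65.3 = 69400 N.

F ≈ 69.4 kN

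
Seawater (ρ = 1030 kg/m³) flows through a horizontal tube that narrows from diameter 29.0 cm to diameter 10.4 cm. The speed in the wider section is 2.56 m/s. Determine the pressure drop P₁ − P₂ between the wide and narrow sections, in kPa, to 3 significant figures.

The volume flow rate is constant, so v₂ = (A₁/A₂)v₁ = (661/84.9)·2.56 = 19.9 m/s.
Along the horizontal streamline, P + ½ρv² is constant.
P₁ − P₂ = ½·1030·(19.9² − 2.56²) = ½·1030·390 = 201000 Pa.

ΔP ≈ 201 kPa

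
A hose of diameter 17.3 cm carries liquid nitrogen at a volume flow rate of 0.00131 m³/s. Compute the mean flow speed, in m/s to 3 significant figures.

v ≈ 0.0557 m/s

Q = 0.00131 m³/s = 0.00131 m³/s.
v = Q/A = 0.00131 / 0.0235 = 0.0557 m/s.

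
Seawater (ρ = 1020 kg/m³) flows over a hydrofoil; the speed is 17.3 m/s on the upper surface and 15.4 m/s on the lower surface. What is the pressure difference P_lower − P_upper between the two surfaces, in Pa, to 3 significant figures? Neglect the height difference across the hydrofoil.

The pressure is lower where the speed is higher: ΔP = ½ρ(v_up² − v_low²).
ΔP = ½·1020·(17.3² − 15.4²) = 31700 Pa.

ΔP ≈ 31700 Pa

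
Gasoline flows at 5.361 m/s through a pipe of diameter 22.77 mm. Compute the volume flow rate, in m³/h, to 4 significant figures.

Q = A·v = 0.0004072 m² × 5.361 m/s = 0.002183 m³/s.
Converting: 0.002183 m³/s × 3600 = 7.859 m³/h.

Q ≈ 7.859 m³/h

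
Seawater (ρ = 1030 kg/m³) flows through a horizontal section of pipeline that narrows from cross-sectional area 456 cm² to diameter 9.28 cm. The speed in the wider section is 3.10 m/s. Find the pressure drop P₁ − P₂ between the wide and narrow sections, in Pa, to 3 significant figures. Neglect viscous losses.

Mass conservation (A₁v₁ = A₂v₂) gives v₂ = 3.10 × 456/67.6 = 20.9 m/s.
Along the horizontal streamline, P + ½ρv² is constant.
P₁ − P₂ = ½·1030·(20.9² − 3.10²) = ½·1030·427 = 220000 Pa.

ΔP = 220000 Pa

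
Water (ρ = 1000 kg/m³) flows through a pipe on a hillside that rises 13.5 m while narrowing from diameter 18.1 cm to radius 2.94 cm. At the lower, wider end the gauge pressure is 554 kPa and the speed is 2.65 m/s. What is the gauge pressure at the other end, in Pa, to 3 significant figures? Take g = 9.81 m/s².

P₂ ≈ 110000 Pa

Continuity gives A₁v₁ = A₂v₂, so v₂ = (257 cm²)/(27.2 cm²) × 2.65 m/s = 25.1 m/s.
Bernoulli: P₁ + ½ρv₁² + ρg h₁ = P₂ + ½ρv₂² + ρg h₂, so P₂ = P₁ + ½ρ(v₁² − v₂²) − ρg(h₂ − h₁).
P₂ = 554000 + ½·1000·(2.65² − 25.1²) − 1000·9.81·(+13.5) = 554000 + (-312000) − (132000) = 110000 Pa.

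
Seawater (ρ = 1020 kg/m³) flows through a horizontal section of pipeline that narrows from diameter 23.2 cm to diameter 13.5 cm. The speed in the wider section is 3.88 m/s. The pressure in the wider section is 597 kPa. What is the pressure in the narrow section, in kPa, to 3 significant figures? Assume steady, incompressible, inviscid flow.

Mass conservation (A₁v₁ = A₂v₂) gives v₂ = 3.88 × 423/143 = 11.5 m/s.
Along the horizontal streamline, P + ½ρv² is constant.
P₂ = P₁ − ½ρ(v₂² − v₁²) = 597000 − ½·1020·(11.5² − 3.88²) = 597000 − 59300 = 538000 Pa.

P₂ ≈ 538 kPa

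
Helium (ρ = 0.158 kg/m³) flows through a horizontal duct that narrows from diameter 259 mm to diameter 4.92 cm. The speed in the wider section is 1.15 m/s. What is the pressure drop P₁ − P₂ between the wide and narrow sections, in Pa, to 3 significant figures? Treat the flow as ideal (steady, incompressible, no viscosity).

ΔP = 80.1 Pa

Mass conservation (A₁v₁ = A₂v₂) gives v₂ = 1.15 × 527/19.0 = 31.9 m/s.
With no height change, Bernoulli's equation is P₁ + ½ρv₁² = P₂ + ½ρv₂².
P₁ − P₂ = ½·0.158·(31.9² − 1.15²) = ½·0.158·1010 = 80.1 Pa.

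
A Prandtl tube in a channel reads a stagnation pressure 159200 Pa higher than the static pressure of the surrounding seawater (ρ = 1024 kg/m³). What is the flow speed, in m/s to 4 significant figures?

The dynamic pressure equals the rise in static pressure at the stagnation point: ΔP = ½ρv².
v = √(2ΔP/ρ) = √(2·159200/1024) = 17.63 m/s.

v ≈ 17.63 m/s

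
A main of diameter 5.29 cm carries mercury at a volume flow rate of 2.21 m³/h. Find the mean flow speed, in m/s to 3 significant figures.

Q = 2.21 m³/h = 0.000614 m³/s.
v = Q/A = 0.000614 / 0.00220 = 0.279 m/s.

0.279 m/s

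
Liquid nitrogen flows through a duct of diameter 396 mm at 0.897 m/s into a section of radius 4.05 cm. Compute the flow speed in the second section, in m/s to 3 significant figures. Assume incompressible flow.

The volume flow rate is constant, so v₂ = (A₁/A₂)v₁ = (1230/51.5)·0.897 = 21.4 m/s.

21.4 m/s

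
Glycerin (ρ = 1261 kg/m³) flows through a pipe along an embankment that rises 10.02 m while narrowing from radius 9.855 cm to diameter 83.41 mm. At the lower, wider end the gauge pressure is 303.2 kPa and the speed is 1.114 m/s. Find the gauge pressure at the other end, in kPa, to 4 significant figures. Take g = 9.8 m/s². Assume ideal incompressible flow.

The volume flow rate is constant, so v₂ = (A₁/A₂)v₁ = (305.1/54.64)·1.114 = 6.220 m/s.
Applying Bernoulli between the two ends and solving for P₂: P₂ = P₁ + ½ρ(v₁² − v₂²) − ρgΔh.
P₂ = 303200 + ½·1261·(1.114² − 6.220²) − 1261·9.8·(+10.02) = 303200 + (-23610) − (123800) = 155800 Pa.

P₂ = 155.8 kPa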